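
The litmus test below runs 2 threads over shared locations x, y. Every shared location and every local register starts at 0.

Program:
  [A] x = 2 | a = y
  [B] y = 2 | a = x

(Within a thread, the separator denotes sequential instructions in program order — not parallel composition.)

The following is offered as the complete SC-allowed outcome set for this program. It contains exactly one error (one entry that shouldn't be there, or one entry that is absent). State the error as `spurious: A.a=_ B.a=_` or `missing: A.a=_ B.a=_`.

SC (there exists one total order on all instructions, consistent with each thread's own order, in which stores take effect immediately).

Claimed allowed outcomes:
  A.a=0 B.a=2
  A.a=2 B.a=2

missing: A.a=2 B.a=0

outcome vector order: (A.a,B.a)
SC (3): (0,2); (2,0); (2,2)
SC∖claimed = {(2,0)}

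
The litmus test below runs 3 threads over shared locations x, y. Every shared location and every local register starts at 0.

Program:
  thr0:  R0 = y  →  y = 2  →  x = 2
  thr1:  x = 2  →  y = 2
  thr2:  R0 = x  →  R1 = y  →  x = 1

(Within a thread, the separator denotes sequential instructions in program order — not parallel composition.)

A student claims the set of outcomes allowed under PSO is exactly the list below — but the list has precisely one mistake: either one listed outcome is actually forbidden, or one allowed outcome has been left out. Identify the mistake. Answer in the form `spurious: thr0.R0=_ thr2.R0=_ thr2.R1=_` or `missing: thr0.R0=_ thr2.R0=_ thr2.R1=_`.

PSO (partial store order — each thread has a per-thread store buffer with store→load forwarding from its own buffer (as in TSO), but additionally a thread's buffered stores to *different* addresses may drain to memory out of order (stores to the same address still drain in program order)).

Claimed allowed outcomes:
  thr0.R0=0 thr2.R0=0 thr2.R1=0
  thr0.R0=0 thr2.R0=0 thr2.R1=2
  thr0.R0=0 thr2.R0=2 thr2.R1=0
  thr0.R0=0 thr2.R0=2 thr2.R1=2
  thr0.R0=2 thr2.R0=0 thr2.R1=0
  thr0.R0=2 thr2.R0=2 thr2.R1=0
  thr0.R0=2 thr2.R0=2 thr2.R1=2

outcome vector order: (thr0.R0,thr2.R0,thr2.R1)
[PSO] allowed = {(0,0,0), (0,0,2), (0,2,0), (0,2,2), (2,0,0), (2,0,2), (2,2,0), (2,2,2)}
PSO∖claimed = {(2,0,2)}

missing: thr0.R0=2 thr2.R0=0 thr2.R1=2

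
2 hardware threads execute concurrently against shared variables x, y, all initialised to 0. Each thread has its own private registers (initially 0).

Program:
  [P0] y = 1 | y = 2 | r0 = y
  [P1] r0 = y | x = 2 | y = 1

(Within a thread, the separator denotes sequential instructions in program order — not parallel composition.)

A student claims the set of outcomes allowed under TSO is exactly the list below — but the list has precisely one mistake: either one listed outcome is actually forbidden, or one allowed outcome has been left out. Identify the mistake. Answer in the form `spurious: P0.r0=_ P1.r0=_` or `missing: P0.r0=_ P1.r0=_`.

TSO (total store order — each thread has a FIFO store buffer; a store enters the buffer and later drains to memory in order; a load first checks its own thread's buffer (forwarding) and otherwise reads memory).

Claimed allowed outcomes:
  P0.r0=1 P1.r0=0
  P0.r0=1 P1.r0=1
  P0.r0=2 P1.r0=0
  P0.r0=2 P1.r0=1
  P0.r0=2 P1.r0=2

missing: P0.r0=1 P1.r0=2

outcome vector order: (P0.r0,P1.r0)
TSO (6): (1,0); (1,1); (1,2); (2,0); (2,1); (2,2)
TSO∖claimed = {(1,2)}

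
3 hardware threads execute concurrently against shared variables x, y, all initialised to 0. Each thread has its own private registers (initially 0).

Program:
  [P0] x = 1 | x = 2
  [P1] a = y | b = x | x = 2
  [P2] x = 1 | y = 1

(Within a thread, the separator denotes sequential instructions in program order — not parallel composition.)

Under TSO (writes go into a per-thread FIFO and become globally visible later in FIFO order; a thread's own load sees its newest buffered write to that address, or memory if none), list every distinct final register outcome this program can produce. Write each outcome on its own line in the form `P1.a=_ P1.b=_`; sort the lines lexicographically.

P1.a=0 P1.b=0
P1.a=0 P1.b=1
P1.a=0 P1.b=2
P1.a=1 P1.b=1
P1.a=1 P1.b=2

outcome vector order: (P1.a,P1.b)
|TSO outcomes| = 5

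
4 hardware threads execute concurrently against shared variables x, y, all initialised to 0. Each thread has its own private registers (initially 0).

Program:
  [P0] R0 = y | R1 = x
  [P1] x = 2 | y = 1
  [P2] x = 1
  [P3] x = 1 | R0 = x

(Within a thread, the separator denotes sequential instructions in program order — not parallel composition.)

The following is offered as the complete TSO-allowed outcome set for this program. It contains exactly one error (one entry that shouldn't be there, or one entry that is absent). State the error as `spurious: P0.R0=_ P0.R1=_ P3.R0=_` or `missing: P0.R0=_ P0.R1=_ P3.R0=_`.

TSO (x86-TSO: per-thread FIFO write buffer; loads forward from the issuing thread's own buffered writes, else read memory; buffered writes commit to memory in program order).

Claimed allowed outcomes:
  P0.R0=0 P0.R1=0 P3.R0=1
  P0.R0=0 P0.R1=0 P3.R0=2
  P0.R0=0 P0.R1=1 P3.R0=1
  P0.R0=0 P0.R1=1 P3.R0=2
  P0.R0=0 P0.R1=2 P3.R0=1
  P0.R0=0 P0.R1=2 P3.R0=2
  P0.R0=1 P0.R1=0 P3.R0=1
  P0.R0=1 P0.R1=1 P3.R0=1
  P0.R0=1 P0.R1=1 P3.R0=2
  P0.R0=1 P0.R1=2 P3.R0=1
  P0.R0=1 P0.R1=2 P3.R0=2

outcome vector order: (P0.R0,P0.R1,P3.R0)
TSO: 10 outcomes — {001; 002; 011; 012; 021; 022; 111; 112; 121; 122}
claimed∖TSO = {101}

spurious: P0.R0=1 P0.R1=0 P3.R0=1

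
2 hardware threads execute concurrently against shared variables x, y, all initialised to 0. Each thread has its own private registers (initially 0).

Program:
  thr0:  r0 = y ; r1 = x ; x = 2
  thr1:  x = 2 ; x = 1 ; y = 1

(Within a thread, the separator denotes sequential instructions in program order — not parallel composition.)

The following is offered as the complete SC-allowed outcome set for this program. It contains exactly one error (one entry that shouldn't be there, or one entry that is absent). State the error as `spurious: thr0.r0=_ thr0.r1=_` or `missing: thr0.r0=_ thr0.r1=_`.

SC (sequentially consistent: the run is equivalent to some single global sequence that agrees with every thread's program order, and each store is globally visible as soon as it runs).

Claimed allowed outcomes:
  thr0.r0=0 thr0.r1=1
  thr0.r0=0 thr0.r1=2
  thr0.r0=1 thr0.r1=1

missing: thr0.r0=0 thr0.r1=0

outcome vector order: (thr0.r0,thr0.r1)
under SC → (0,0); (0,1); (0,2); (1,1)
SC∖claimed = {(0,0)}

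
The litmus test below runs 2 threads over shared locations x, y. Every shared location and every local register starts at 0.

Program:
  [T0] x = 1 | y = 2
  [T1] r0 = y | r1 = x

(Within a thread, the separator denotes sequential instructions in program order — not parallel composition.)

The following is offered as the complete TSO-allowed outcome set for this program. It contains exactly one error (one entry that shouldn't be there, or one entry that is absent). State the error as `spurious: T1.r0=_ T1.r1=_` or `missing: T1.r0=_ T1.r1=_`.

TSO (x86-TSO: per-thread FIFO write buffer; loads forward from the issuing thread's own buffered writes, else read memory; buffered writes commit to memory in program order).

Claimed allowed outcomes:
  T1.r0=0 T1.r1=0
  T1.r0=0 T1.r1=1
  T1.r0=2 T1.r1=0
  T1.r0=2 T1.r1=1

spurious: T1.r0=2 T1.r1=0

outcome vector order: (T1.r0,T1.r1)
under TSO → 00; 01; 21
claimed∖TSO = {20}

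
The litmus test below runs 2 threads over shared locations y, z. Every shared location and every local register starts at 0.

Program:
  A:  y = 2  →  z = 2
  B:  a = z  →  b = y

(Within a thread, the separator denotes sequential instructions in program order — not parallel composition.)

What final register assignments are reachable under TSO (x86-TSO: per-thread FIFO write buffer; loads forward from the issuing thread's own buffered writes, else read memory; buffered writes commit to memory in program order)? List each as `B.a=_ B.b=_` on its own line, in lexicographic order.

B.a=0 B.b=0
B.a=0 B.b=2
B.a=2 B.b=2

outcome vector order: (B.a,B.b)
|TSO outcomes| = 3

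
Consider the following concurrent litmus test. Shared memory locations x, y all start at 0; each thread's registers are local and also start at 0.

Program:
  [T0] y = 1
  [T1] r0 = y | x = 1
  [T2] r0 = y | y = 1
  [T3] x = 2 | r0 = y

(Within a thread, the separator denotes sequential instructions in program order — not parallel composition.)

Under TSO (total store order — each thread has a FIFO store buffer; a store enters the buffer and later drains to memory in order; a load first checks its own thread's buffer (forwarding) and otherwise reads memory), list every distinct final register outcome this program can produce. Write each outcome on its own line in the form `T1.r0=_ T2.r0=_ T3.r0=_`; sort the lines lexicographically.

outcome vector order: (T1.r0,T2.r0,T3.r0)
|TSO outcomes| = 8

T1.r0=0 T2.r0=0 T3.r0=0
T1.r0=0 T2.r0=0 T3.r0=1
T1.r0=0 T2.r0=1 T3.r0=0
T1.r0=0 T2.r0=1 T3.r0=1
T1.r0=1 T2.r0=0 T3.r0=0
T1.r0=1 T2.r0=0 T3.r0=1
T1.r0=1 T2.r0=1 T3.r0=0
T1.r0=1 T2.r0=1 T3.r0=1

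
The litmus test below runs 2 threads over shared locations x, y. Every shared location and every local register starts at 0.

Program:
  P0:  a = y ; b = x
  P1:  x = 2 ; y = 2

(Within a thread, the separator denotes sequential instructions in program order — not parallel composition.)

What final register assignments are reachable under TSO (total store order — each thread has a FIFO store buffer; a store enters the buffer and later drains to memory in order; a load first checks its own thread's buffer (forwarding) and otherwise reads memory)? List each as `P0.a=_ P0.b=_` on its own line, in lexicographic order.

P0.a=0 P0.b=0
P0.a=0 P0.b=2
P0.a=2 P0.b=2

outcome vector order: (P0.a,P0.b)
|TSO outcomes| = 3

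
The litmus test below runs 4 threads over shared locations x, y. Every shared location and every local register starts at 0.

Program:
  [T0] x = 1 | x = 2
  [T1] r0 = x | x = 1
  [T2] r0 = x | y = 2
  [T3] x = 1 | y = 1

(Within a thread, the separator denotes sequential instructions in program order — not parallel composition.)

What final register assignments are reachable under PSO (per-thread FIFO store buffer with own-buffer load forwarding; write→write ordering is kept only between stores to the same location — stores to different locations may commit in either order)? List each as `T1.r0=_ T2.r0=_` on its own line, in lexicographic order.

T1.r0=0 T2.r0=0
T1.r0=0 T2.r0=1
T1.r0=0 T2.r0=2
T1.r0=1 T2.r0=0
T1.r0=1 T2.r0=1
T1.r0=1 T2.r0=2
T1.r0=2 T2.r0=0
T1.r0=2 T2.r0=1
T1.r0=2 T2.r0=2

outcome vector order: (T1.r0,T2.r0)
|PSO outcomes| = 9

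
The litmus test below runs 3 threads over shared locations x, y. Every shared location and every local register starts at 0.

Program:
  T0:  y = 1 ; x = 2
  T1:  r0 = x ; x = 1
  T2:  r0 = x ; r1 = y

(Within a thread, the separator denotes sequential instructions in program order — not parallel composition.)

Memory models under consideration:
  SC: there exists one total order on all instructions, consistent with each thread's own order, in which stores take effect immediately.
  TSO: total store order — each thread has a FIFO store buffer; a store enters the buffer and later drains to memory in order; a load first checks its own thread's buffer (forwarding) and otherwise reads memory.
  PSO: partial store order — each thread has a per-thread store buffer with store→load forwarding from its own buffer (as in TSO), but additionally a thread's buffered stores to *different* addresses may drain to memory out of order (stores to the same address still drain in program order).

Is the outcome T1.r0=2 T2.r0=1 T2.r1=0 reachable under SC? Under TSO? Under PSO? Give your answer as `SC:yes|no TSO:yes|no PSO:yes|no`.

outcome vector order: (T1.r0,T2.r0,T2.r1)
[SC] allowed = {0/0/0, 0/0/1, 0/1/0, 0/1/1, 0/2/1, 2/0/0, 2/0/1, 2/1/1, 2/2/1}
[TSO] allowed = {0/0/0, 0/0/1, 0/1/0, 0/1/1, 0/2/1, 2/0/0, 2/0/1, 2/1/1, 2/2/1}
[PSO] allowed = {0/0/0, 0/0/1, 0/1/0, 0/1/1, 0/2/0, 0/2/1, 2/0/0, 2/0/1, 2/1/0, 2/1/1, 2/2/0, 2/2/1}
target 2/1/0 ∈ {PSO}

SC:no TSO:no PSO:yes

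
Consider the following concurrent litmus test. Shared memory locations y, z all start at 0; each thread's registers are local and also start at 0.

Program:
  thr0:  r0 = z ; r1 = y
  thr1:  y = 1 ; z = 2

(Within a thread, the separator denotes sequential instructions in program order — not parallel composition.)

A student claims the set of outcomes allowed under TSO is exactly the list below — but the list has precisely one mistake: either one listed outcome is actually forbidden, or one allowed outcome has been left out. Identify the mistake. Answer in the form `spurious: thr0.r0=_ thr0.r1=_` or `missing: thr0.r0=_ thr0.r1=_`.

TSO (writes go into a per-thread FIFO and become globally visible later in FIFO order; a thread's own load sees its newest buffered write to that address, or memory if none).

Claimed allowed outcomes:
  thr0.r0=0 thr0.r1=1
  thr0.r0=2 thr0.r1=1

missing: thr0.r0=0 thr0.r1=0

outcome vector order: (thr0.r0,thr0.r1)
under TSO → (0,0) (0,1) (2,1)
TSO∖claimed = {(0,0)}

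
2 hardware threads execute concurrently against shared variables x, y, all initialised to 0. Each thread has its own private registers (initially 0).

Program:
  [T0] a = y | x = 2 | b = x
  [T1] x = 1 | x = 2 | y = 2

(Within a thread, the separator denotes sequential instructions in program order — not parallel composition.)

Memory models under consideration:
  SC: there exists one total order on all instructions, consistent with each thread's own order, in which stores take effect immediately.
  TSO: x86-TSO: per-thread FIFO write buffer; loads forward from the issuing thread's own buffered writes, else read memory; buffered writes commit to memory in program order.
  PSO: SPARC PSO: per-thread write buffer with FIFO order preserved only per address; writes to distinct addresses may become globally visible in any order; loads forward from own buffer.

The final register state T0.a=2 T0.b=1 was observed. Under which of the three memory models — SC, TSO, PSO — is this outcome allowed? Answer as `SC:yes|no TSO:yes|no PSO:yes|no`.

SC:no TSO:no PSO:yes

outcome vector order: (T0.a,T0.b)
[SC] allowed = {01, 02, 22}
[TSO] allowed = {01, 02, 22}
[PSO] allowed = {01, 02, 21, 22}
target 21 ∈ {PSO}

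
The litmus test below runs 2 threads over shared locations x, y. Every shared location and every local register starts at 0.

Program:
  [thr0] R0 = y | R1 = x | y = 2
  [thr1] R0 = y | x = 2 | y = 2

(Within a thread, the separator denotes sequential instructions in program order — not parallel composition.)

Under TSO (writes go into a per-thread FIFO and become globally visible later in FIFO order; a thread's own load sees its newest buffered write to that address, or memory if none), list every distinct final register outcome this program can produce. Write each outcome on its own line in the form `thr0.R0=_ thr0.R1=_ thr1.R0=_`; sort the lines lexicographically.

outcome vector order: (thr0.R0,thr0.R1,thr1.R0)
|TSO outcomes| = 4

thr0.R0=0 thr0.R1=0 thr1.R0=0
thr0.R0=0 thr0.R1=0 thr1.R0=2
thr0.R0=0 thr0.R1=2 thr1.R0=0
thr0.R0=2 thr0.R1=2 thr1.R0=0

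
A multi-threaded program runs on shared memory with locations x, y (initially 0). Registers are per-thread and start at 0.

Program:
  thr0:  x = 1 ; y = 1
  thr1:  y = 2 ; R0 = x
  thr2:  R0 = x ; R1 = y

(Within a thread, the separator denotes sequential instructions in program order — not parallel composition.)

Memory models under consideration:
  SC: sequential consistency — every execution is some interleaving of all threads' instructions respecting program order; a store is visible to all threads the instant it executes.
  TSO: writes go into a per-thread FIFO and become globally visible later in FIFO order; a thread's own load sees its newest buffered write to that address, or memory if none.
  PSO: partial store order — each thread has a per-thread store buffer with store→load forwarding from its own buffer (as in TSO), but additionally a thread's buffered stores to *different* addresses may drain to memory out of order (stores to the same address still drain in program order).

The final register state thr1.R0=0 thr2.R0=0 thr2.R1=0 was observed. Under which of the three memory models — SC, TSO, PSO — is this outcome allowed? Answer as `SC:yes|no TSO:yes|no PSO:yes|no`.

outcome vector order: (thr1.R0,thr2.R0,thr2.R1)
SC: 11 outcomes — {<0 0 0> <0 0 1> <0 0 2> <0 1 1> <0 1 2> <1 0 0> <1 0 1> <1 0 2> <1 1 0> <1 1 1> <1 1 2>}
TSO: 12 outcomes — {<0 0 0> <0 0 1> <0 0 2> <0 1 0> <0 1 1> <0 1 2> <1 0 0> <1 0 1> <1 0 2> <1 1 0> <1 1 1> <1 1 2>}
PSO: 12 outcomes — {<0 0 0> <0 0 1> <0 0 2> <0 1 0> <0 1 1> <0 1 2> <1 0 0> <1 0 1> <1 0 2> <1 1 0> <1 1 1> <1 1 2>}
target <0 0 0> ∈ {SC,TSO,PSO}

SC:yes TSO:yes PSO:yes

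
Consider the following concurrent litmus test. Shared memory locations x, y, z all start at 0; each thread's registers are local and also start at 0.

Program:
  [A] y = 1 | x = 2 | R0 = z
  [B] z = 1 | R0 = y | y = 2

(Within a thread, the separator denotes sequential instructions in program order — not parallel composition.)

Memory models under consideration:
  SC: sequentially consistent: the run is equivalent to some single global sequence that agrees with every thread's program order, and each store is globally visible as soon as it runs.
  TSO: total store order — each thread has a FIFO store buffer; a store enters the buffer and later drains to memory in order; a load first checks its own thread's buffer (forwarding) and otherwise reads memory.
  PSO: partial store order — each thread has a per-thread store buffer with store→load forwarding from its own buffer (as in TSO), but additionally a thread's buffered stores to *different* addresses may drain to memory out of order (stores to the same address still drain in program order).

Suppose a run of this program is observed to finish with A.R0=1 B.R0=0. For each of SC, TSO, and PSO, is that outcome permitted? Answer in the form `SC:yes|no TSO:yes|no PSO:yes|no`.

outcome vector order: (A.R0,B.R0)
SC (3): 0/1, 1/0, 1/1
TSO (4): 0/0, 0/1, 1/0, 1/1
PSO (4): 0/0, 0/1, 1/0, 1/1
target 1/0 ∈ {SC,TSO,PSO}

SC:yes TSO:yes PSO:yes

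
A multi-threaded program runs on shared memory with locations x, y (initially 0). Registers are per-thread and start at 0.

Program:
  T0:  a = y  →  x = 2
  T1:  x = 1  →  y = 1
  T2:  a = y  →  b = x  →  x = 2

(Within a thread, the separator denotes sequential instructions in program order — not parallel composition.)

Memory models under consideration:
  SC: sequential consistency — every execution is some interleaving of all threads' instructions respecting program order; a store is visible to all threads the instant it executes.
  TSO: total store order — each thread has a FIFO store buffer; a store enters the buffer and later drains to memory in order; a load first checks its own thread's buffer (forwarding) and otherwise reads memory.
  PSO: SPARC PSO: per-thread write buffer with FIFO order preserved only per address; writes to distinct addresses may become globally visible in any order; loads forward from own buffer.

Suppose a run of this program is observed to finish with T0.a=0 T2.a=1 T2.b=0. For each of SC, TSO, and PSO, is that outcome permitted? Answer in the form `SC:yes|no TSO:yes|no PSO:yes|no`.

outcome vector order: (T0.a,T2.a,T2.b)
[SC] allowed = {000 001 002 011 012 100 101 102 111 112}
[TSO] allowed = {000 001 002 011 012 100 101 102 111 112}
[PSO] allowed = {000 001 002 010 011 012 100 101 102 110 111 112}
target 010 ∈ {PSO}

SC:no TSO:no PSO:yes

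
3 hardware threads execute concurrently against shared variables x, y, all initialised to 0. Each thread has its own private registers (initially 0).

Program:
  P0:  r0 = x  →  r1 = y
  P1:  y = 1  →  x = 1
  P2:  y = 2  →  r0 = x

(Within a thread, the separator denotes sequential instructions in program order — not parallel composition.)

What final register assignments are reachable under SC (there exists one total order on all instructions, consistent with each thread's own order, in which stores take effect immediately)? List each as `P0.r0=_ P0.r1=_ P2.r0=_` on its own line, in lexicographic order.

P0.r0=0 P0.r1=0 P2.r0=0
P0.r0=0 P0.r1=0 P2.r0=1
P0.r0=0 P0.r1=1 P2.r0=0
P0.r0=0 P0.r1=1 P2.r0=1
P0.r0=0 P0.r1=2 P2.r0=0
P0.r0=0 P0.r1=2 P2.r0=1
P0.r0=1 P0.r1=1 P2.r0=0
P0.r0=1 P0.r1=1 P2.r0=1
P0.r0=1 P0.r1=2 P2.r0=0
P0.r0=1 P0.r1=2 P2.r0=1

outcome vector order: (P0.r0,P0.r1,P2.r0)
|SC outcomes| = 10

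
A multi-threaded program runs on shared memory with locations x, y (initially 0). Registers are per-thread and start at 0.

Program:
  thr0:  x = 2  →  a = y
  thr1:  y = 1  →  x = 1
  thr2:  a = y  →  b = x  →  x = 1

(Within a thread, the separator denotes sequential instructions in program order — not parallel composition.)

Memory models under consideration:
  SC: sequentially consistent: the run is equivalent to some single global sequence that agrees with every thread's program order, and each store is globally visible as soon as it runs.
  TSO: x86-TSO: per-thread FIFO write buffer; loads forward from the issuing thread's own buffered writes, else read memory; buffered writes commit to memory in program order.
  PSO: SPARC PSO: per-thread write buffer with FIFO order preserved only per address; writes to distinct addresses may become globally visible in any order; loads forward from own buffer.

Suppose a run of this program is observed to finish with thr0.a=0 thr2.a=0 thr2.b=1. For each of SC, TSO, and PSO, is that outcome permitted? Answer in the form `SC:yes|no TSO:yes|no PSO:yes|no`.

SC:yes TSO:yes PSO:yes

outcome vector order: (thr0.a,thr2.a,thr2.b)
SC: 11 outcomes — {(0,0,0), (0,0,1), (0,0,2), (0,1,1), (0,1,2), (1,0,0), (1,0,1), (1,0,2), (1,1,0), (1,1,1), (1,1,2)}
TSO: 12 outcomes — {(0,0,0), (0,0,1), (0,0,2), (0,1,0), (0,1,1), (0,1,2), (1,0,0), (1,0,1), (1,0,2), (1,1,0), (1,1,1), (1,1,2)}
PSO: 12 outcomes — {(0,0,0), (0,0,1), (0,0,2), (0,1,0), (0,1,1), (0,1,2), (1,0,0), (1,0,1), (1,0,2), (1,1,0), (1,1,1), (1,1,2)}
target (0,0,1) ∈ {SC,TSO,PSO}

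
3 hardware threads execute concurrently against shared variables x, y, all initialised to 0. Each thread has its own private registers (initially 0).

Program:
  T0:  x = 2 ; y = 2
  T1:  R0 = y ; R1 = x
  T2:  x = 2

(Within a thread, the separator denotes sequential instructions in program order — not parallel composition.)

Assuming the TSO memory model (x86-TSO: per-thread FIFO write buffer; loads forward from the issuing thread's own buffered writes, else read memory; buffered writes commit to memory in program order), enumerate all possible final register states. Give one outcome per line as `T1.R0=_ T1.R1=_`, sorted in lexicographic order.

T1.R0=0 T1.R1=0
T1.R0=0 T1.R1=2
T1.R0=2 T1.R1=2

outcome vector order: (T1.R0,T1.R1)
|TSO outcomes| = 3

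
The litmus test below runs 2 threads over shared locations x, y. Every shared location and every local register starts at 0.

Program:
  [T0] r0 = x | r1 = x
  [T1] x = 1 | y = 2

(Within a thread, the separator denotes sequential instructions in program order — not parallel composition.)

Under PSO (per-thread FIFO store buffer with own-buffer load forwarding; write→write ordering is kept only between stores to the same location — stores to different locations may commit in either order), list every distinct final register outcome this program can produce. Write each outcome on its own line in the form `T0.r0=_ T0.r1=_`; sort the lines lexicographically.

outcome vector order: (T0.r0,T0.r1)
|PSO outcomes| = 3

T0.r0=0 T0.r1=0
T0.r0=0 T0.r1=1
T0.r0=1 T0.r1=1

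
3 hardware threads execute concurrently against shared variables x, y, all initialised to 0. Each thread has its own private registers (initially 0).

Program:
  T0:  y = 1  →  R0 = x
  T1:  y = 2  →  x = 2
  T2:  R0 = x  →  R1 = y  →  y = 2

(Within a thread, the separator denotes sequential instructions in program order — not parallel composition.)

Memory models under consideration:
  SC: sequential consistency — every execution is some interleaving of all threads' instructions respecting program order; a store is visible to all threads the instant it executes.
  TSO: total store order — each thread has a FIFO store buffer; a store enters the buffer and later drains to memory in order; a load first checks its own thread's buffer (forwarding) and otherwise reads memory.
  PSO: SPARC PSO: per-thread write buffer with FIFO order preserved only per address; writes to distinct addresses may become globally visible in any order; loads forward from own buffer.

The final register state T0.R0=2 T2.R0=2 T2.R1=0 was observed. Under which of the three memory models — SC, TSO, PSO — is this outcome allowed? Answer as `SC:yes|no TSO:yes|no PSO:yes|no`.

SC:no TSO:no PSO:yes

outcome vector order: (T0.R0,T2.R0,T2.R1)
SC (10): <0 0 0> <0 0 1> <0 0 2> <0 2 1> <0 2 2> <2 0 0> <2 0 1> <2 0 2> <2 2 1> <2 2 2>
TSO (10): <0 0 0> <0 0 1> <0 0 2> <0 2 1> <0 2 2> <2 0 0> <2 0 1> <2 0 2> <2 2 1> <2 2 2>
PSO (12): <0 0 0> <0 0 1> <0 0 2> <0 2 0> <0 2 1> <0 2 2> <2 0 0> <2 0 1> <2 0 2> <2 2 0> <2 2 1> <2 2 2>
target <2 2 0> ∈ {PSO}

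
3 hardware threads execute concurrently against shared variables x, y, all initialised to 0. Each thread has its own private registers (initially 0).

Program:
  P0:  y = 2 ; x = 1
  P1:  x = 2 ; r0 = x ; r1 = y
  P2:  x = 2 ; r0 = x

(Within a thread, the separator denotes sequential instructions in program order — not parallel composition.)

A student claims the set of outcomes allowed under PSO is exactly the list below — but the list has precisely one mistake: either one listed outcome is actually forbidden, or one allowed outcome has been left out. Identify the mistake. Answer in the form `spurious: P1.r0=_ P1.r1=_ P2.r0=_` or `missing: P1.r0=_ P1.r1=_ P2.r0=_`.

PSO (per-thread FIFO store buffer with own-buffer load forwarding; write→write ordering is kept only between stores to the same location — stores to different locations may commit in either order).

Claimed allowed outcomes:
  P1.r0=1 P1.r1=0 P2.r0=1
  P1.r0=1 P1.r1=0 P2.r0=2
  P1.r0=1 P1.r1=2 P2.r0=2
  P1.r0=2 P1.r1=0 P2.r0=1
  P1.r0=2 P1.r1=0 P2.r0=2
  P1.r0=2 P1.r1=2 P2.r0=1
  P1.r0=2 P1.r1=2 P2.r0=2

outcome vector order: (P1.r0,P1.r1,P2.r0)
[PSO] allowed = {<1 0 1>; <1 0 2>; <1 2 1>; <1 2 2>; <2 0 1>; <2 0 2>; <2 2 1>; <2 2 2>}
PSO∖claimed = {<1 2 1>}

missing: P1.r0=1 P1.r1=2 P2.r0=1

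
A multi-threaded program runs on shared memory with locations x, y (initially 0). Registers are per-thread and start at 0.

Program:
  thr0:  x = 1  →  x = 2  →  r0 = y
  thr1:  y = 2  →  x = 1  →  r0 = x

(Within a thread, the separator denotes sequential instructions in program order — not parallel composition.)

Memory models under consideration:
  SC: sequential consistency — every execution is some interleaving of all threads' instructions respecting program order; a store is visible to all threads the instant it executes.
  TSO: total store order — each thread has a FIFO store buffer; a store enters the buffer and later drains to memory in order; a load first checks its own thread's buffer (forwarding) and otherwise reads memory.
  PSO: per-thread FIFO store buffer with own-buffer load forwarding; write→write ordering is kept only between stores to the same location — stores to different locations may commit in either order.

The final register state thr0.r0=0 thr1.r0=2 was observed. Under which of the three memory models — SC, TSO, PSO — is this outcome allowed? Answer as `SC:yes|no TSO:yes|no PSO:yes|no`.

outcome vector order: (thr0.r0,thr1.r0)
SC (3): 0/1 2/1 2/2
TSO (4): 0/1 0/2 2/1 2/2
PSO (4): 0/1 0/2 2/1 2/2
target 0/2 ∈ {TSO,PSO}

SC:no TSO:yes PSO:yes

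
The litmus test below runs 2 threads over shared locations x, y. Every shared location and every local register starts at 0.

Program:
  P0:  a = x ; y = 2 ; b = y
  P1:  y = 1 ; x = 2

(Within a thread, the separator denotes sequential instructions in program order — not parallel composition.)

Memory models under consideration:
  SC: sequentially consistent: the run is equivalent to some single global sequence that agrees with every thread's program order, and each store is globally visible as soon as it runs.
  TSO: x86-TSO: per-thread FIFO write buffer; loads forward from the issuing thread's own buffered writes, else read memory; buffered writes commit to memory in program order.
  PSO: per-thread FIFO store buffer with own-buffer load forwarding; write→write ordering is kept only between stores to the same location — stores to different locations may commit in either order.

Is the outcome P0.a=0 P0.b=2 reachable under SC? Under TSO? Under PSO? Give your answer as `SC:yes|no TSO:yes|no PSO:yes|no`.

outcome vector order: (P0.a,P0.b)
SC: 3 outcomes — {01, 02, 22}
TSO: 3 outcomes — {01, 02, 22}
PSO: 4 outcomes — {01, 02, 21, 22}
target 02 ∈ {SC,TSO,PSO}

SC:yes TSO:yes PSO:yes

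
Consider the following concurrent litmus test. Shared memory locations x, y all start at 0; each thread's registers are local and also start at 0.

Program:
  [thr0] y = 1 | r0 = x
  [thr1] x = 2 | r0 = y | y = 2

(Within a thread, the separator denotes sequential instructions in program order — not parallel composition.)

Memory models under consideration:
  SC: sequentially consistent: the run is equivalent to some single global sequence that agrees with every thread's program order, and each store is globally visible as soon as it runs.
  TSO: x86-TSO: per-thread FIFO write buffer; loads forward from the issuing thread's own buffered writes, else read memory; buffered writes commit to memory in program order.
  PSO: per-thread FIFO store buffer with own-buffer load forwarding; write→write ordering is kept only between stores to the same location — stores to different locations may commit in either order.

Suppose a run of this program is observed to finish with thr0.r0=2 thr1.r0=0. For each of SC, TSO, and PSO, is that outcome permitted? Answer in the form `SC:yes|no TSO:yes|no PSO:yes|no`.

outcome vector order: (thr0.r0,thr1.r0)
under SC → 0/1; 2/0; 2/1
under TSO → 0/0; 0/1; 2/0; 2/1
under PSO → 0/0; 0/1; 2/0; 2/1
target 2/0 ∈ {SC,TSO,PSO}

SC:yes TSO:yes PSO:yes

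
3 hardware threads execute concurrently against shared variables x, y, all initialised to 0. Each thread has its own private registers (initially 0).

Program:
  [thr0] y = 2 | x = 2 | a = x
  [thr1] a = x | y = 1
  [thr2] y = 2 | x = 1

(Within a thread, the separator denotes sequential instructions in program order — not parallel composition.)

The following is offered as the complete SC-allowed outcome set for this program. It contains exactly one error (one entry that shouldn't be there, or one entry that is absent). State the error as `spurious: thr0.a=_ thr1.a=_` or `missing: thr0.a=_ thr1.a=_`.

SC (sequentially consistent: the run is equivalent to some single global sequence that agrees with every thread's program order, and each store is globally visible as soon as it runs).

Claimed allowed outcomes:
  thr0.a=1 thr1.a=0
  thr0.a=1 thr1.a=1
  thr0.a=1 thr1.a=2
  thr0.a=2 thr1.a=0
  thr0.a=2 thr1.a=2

missing: thr0.a=2 thr1.a=1

outcome vector order: (thr0.a,thr1.a)
SC: 6 outcomes — {10, 11, 12, 20, 21, 22}
SC∖claimed = {21}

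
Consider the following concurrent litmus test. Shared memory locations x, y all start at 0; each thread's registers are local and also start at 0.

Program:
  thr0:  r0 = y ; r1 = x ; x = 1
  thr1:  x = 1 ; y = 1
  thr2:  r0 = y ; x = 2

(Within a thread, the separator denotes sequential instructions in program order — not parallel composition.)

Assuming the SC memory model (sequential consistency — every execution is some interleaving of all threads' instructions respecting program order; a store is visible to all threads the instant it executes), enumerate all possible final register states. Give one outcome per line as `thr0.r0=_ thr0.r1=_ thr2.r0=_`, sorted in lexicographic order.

thr0.r0=0 thr0.r1=0 thr2.r0=0
thr0.r0=0 thr0.r1=0 thr2.r0=1
thr0.r0=0 thr0.r1=1 thr2.r0=0
thr0.r0=0 thr0.r1=1 thr2.r0=1
thr0.r0=0 thr0.r1=2 thr2.r0=0
thr0.r0=0 thr0.r1=2 thr2.r0=1
thr0.r0=1 thr0.r1=1 thr2.r0=0
thr0.r0=1 thr0.r1=1 thr2.r0=1
thr0.r0=1 thr0.r1=2 thr2.r0=0
thr0.r0=1 thr0.r1=2 thr2.r0=1

outcome vector order: (thr0.r0,thr0.r1,thr2.r0)
|SC outcomes| = 10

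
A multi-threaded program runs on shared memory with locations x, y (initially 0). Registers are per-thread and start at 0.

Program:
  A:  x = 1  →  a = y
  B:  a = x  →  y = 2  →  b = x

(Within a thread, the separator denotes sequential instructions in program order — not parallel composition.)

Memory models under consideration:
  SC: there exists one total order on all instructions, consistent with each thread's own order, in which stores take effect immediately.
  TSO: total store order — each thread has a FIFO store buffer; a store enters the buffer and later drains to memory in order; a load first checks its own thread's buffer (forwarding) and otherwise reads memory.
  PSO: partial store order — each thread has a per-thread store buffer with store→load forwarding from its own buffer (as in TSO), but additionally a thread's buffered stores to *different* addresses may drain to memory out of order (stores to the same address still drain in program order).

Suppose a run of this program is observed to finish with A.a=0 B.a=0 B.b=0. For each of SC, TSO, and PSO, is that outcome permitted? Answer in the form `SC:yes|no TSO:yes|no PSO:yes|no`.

outcome vector order: (A.a,B.a,B.b)
under SC → 001 011 200 201 211
under TSO → 000 001 011 200 201 211
under PSO → 000 001 011 200 201 211
target 000 ∈ {TSO,PSO}

SC:no TSO:yes PSO:yes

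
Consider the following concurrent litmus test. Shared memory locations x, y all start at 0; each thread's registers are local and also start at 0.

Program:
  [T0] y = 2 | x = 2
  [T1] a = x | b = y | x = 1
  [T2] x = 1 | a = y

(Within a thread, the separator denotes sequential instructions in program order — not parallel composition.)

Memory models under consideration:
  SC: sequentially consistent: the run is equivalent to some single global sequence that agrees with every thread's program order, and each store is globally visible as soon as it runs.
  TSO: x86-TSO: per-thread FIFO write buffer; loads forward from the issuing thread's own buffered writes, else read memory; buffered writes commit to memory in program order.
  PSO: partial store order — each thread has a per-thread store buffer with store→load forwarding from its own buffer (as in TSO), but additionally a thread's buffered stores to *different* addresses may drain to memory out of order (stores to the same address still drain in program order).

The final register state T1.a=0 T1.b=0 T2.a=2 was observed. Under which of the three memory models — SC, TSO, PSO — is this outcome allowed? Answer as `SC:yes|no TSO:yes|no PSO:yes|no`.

outcome vector order: (T1.a,T1.b,T2.a)
SC (10): (0,0,0) (0,0,2) (0,2,0) (0,2,2) (1,0,0) (1,0,2) (1,2,0) (1,2,2) (2,2,0) (2,2,2)
TSO (10): (0,0,0) (0,0,2) (0,2,0) (0,2,2) (1,0,0) (1,0,2) (1,2,0) (1,2,2) (2,2,0) (2,2,2)
PSO (12): (0,0,0) (0,0,2) (0,2,0) (0,2,2) (1,0,0) (1,0,2) (1,2,0) (1,2,2) (2,0,0) (2,0,2) (2,2,0) (2,2,2)
target (0,0,2) ∈ {SC,TSO,PSO}

SC:yes TSO:yes PSO:yes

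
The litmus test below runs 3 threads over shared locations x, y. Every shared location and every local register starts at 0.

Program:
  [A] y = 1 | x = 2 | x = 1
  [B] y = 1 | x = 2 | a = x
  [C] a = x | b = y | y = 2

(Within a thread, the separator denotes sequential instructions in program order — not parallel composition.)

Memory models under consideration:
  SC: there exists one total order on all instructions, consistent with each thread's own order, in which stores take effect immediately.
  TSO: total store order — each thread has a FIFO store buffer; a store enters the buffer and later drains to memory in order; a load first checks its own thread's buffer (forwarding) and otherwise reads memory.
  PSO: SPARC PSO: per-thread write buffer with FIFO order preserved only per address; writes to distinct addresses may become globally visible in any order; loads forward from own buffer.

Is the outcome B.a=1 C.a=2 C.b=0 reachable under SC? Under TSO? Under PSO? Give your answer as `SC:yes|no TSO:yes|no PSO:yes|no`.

outcome vector order: (B.a,C.a,C.b)
under SC → (1,0,0), (1,0,1), (1,1,1), (1,2,1), (2,0,0), (2,0,1), (2,1,1), (2,2,1)
under TSO → (1,0,0), (1,0,1), (1,1,1), (1,2,1), (2,0,0), (2,0,1), (2,1,1), (2,2,1)
under PSO → (1,0,0), (1,0,1), (1,1,0), (1,1,1), (1,2,0), (1,2,1), (2,0,0), (2,0,1), (2,1,0), (2,1,1), (2,2,0), (2,2,1)
target (1,2,0) ∈ {PSO}

SC:no TSO:no PSO:yes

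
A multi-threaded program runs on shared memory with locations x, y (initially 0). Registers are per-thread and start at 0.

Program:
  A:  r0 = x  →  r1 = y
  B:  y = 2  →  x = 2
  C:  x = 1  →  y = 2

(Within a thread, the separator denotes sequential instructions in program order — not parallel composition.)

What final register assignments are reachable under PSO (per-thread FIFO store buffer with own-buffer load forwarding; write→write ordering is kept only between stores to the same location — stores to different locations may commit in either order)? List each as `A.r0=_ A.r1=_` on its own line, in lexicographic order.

A.r0=0 A.r1=0
A.r0=0 A.r1=2
A.r0=1 A.r1=0
A.r0=1 A.r1=2
A.r0=2 A.r1=0
A.r0=2 A.r1=2

outcome vector order: (A.r0,A.r1)
|PSO outcomes| = 6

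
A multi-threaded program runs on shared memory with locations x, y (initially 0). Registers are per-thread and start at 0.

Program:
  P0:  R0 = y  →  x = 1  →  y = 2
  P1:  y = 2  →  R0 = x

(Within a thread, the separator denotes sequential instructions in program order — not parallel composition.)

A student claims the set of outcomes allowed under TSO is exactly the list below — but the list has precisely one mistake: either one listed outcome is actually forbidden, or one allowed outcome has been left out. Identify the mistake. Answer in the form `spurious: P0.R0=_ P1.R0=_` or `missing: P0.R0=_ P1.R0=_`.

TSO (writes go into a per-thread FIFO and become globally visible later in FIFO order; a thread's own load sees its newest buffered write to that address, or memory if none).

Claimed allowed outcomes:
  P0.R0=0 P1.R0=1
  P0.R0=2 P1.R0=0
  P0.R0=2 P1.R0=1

missing: P0.R0=0 P1.R0=0

outcome vector order: (P0.R0,P1.R0)
[TSO] allowed = {0/0 0/1 2/0 2/1}
TSO∖claimed = {0/0}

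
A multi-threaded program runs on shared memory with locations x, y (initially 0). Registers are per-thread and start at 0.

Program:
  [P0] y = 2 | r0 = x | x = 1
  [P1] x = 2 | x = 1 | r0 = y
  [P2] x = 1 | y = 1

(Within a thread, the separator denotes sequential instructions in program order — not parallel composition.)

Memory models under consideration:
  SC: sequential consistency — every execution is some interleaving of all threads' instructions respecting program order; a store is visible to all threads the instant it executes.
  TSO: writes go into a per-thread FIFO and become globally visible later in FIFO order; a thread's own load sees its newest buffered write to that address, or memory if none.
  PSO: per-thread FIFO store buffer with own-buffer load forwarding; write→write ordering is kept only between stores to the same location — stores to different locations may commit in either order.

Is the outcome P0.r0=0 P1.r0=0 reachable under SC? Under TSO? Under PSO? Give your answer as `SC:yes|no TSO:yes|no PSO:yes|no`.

SC:no TSO:yes PSO:yes

outcome vector order: (P0.r0,P1.r0)
SC: 7 outcomes — {01; 02; 10; 11; 12; 21; 22}
TSO: 9 outcomes — {00; 01; 02; 10; 11; 12; 20; 21; 22}
PSO: 9 outcomes — {00; 01; 02; 10; 11; 12; 20; 21; 22}
target 00 ∈ {TSO,PSO}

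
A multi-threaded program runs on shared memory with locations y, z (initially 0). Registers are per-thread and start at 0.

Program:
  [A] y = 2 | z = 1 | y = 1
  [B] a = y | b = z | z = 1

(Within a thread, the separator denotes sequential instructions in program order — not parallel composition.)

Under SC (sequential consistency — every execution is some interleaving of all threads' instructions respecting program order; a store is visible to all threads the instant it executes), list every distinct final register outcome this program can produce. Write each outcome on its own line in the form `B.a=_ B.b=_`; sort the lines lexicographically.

B.a=0 B.b=0
B.a=0 B.b=1
B.a=1 B.b=1
B.a=2 B.b=0
B.a=2 B.b=1

outcome vector order: (B.a,B.b)
|SC outcomes| = 5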